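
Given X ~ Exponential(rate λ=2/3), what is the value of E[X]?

For X ~ Exponential(rate λ=2/3), the expected value is:
E[X] = \frac{3}{2}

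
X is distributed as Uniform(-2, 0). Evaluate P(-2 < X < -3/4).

P(-2 < X < -3/4) = ∫_{-2}^{-3/4} f(x) dx
where f(x) = \frac{1}{2}
= \frac{5}{8}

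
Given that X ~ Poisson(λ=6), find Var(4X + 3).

For X ~ Poisson(λ=6):
Var(X) = 6
Var(4X + 3) = (4)² × Var(X) = 16 × 6 = 96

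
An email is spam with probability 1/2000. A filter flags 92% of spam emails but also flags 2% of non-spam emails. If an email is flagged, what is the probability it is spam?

Let D = the rare event, + = positive/flagged.
P(D) = 1/2000
P(+|D) = 92/100 = 23/25
P(+|D') = 2/100 = 1/50
P(+) = P(+|D)P(D) + P(+|D')P(D')
     = \frac{23}{25} × \frac{1}{2000} + \frac{1}{50} × \frac{1999}{2000}
     = \frac{409}{20000}
P(D|+) = P(+|D)P(D)/P(+) = \frac{46}{2045}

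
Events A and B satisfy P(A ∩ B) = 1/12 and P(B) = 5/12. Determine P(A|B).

P(A|B) = P(A ∩ B) / P(B)
= (1/12) / (5/12)
= 1/5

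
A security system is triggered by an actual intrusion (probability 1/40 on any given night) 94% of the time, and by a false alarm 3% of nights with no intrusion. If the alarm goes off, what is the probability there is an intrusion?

Let D = the rare event, + = positive/flagged.
P(D) = 1/40
P(+|D) = 94/100 = 47/50
P(+|D') = 3/100
P(+) = P(+|D)P(D) + P(+|D')P(D')
     = \frac{47}{50} × \frac{1}{40} + \frac{3}{100} × \frac{39}{40}
     = \frac{211}{4000}
P(D|+) = P(+|D)P(D)/P(+) = \frac{94}{211}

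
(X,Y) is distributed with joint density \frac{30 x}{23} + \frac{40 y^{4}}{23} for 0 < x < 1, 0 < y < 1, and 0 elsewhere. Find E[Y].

E[Y] = ∫_0^1 ∫_0^1 y × f(x,y) dx dy
= \frac{85}{138}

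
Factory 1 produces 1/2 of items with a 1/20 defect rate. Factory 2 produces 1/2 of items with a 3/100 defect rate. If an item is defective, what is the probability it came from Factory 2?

Using Bayes' theorem:
P(F1) = 1/2, P(D|F1) = 1/20
P(F2) = 1/2, P(D|F2) = 3/100
P(D) = P(D|F1)P(F1) + P(D|F2)P(F2)
     = \frac{1}{25}
P(F2|D) = P(D|F2)P(F2) / P(D)
= \frac{3}{8}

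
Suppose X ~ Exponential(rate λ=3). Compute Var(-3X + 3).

For X ~ Exponential(rate λ=3):
Var(X) = \frac{1}{9}
Var(-3X + 3) = (-3)² × Var(X) = 9 × \frac{1}{9} = 1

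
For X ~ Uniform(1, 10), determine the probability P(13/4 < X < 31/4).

P(13/4 < X < 31/4) = ∫_{13/4}^{31/4} f(x) dx
where f(x) = \frac{1}{9}
= \frac{1}{2}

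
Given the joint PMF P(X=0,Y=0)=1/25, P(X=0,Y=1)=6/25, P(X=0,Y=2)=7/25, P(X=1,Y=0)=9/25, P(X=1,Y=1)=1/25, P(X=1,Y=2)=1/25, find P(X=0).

P(X=0) = P(X=0,Y=0) + P(X=0,Y=1) + P(X=0,Y=2)
= 1/25 + 6/25 + 7/25
= 14/25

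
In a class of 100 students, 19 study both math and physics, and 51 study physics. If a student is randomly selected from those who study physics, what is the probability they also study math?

P(A ∩ B) = 19/100
P(B) = 51/100
P(A|B) = P(A ∩ B) / P(B) = (19/100) / (51/100) = 19/51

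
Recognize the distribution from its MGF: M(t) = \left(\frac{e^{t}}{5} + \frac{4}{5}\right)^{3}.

The MGF M(t) = \left(\frac{e^{t}}{5} + \frac{4}{5}\right)^{3} is the standard form for the Binomial distribution.
Comparing with the known MGF formula identifies: Binomial(n=3, p=1/5)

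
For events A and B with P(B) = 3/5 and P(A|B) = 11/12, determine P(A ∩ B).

By definition, P(A|B) = P(A ∩ B) / P(B)
So P(A ∩ B) = P(A|B) × P(B)
= 11/12 × 3/5
= 11/20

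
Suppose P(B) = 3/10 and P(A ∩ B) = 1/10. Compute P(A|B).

P(A|B) = P(A ∩ B) / P(B)
= (1/10) / (3/10)
= 1/3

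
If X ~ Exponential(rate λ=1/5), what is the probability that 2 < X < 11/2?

P(2 < X < 11/2) = ∫_{2}^{11/2} f(x) dx
where f(x) = \frac{e^{- \frac{x}{5}}}{5}
= - \frac{1}{e^{\frac{11}{10}}} + e^{- \frac{2}{5}}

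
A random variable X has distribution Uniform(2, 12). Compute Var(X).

For X ~ Uniform(2, 12):
Var(X) = \frac{25}{3}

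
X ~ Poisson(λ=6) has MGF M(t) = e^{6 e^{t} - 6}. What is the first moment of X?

To find E[X], compute M^(1)(0):
M^(1)(t) = 6 e^{t} e^{6 e^{t} - 6}
M^(1)(0) = 6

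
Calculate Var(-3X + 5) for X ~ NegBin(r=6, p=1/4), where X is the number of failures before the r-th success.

For X ~ NegBin(r=6, p=1/4), where X is the number of failures before the r-th success:
Var(X) = 72
Var(-3X + 5) = (-3)² × Var(X) = 9 × 72 = 648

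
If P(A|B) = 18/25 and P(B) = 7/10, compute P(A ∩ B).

By definition, P(A|B) = P(A ∩ B) / P(B)
So P(A ∩ B) = P(A|B) × P(B)
= 18/25 × 7/10
= 63/125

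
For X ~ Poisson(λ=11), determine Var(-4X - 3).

For X ~ Poisson(λ=11):
Var(X) = 11
Var(-4X - 3) = (-4)² × Var(X) = 16 × 11 = 176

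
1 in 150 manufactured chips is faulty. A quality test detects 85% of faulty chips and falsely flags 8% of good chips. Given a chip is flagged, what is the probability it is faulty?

Let D = the rare event, + = positive/flagged.
P(D) = 1/150
P(+|D) = 85/100 = 17/20
P(+|D') = 8/100 = 2/25
P(+) = P(+|D)P(D) + P(+|D')P(D')
     = \frac{17}{20} × \frac{1}{150} + \frac{2}{25} × \frac{149}{150}
     = \frac{1277}{15000}
P(D|+) = P(+|D)P(D)/P(+) = \frac{85}{1277}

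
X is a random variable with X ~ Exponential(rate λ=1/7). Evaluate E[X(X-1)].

E[X(X-1)] = E[X² - X] = E[X²] - E[X]
E[X] = 7
E[X²] = Var(X) + (E[X])² = 49 + (7)² = 98
E[X(X-1)] = 98 - 7 = 91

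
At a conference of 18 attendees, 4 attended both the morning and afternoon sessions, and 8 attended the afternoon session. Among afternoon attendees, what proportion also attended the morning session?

P(A ∩ B) = 4/18 = 2/9
P(B) = 8/18 = 4/9
P(A|B) = P(A ∩ B) / P(B) = (2/9) / (4/9) = 1/2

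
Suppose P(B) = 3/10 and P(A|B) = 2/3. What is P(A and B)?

By definition, P(A|B) = P(A ∩ B) / P(B)
So P(A ∩ B) = P(A|B) × P(B)
= 2/3 × 3/10
= 1/5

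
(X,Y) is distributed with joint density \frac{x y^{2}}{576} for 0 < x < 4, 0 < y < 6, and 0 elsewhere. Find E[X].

f_X(x) = ∫_0^6 \frac{x y^{2}}{576} dy = \frac{x}{8}
E[X] = ∫_0^4 x × (\frac{x}{8}) dx = \frac{8}{3}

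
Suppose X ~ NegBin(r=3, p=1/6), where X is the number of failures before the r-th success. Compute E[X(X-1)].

E[X(X-1)] = E[X² - X] = E[X²] - E[X]
E[X] = 15
E[X²] = Var(X) + (E[X])² = 90 + (15)² = 315
E[X(X-1)] = 315 - 15 = 300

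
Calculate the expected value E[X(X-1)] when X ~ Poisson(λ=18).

E[X(X-1)] = E[X² - X] = E[X²] - E[X]
E[X] = 18
E[X²] = Var(X) + (E[X])² = 18 + (18)² = 342
E[X(X-1)] = 342 - 18 = 324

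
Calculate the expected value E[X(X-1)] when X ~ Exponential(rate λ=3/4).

E[X(X-1)] = E[X² - X] = E[X²] - E[X]
E[X] = \frac{4}{3}
E[X²] = Var(X) + (E[X])² = \frac{16}{9} + (\frac{4}{3})² = \frac{32}{9}
E[X(X-1)] = \frac{32}{9} - \frac{4}{3} = \frac{20}{9}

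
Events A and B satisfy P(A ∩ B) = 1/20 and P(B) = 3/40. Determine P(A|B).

P(A|B) = P(A ∩ B) / P(B)
= (1/20) / (3/40)
= 2/3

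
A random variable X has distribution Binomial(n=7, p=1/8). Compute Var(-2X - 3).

For X ~ Binomial(n=7, p=1/8):
Var(X) = \frac{49}{64}
Var(-2X - 3) = (-2)² × Var(X) = 4 × \frac{49}{64} = \frac{49}{16}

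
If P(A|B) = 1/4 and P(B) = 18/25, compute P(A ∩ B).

By definition, P(A|B) = P(A ∩ B) / P(B)
So P(A ∩ B) = P(A|B) × P(B)
= 1/4 × 18/25
= 9/50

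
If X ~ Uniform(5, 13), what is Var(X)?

For X ~ Uniform(5, 13):
Var(X) = \frac{16}{3}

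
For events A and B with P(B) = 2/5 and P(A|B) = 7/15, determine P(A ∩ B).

By definition, P(A|B) = P(A ∩ B) / P(B)
So P(A ∩ B) = P(A|B) × P(B)
= 7/15 × 2/5
= 14/75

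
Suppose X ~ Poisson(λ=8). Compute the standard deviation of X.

For X ~ Poisson(λ=8):
Var(X) = 8
SD(X) = √(Var(X)) = √(8) = 2 \sqrt{2}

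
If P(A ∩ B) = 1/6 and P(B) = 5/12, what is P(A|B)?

P(A|B) = P(A ∩ B) / P(B)
= (1/6) / (5/12)
= 2/5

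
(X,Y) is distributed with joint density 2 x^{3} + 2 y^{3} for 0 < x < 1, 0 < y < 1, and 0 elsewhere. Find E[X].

E[X] = ∫_0^1 ∫_0^1 x × f(x,y) dy dx
= ∫_0^1 ∫_0^1 x × (2 x^{3} + 2 y^{3}) dy dx
= \frac{13}{20}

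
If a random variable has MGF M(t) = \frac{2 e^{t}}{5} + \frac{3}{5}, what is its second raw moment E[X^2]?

To find E[X^2], compute M^(2)(0):
M^(1)(t) = \frac{2 e^{t}}{5}
M^(2)(t) = \frac{2 e^{t}}{5}
M^(2)(0) = \frac{2}{5}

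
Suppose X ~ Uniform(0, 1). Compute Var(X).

For X ~ Uniform(0, 1):
Var(X) = \frac{1}{12}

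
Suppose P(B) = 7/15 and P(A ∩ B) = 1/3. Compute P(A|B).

P(A|B) = P(A ∩ B) / P(B)
= (1/3) / (7/15)
= 5/7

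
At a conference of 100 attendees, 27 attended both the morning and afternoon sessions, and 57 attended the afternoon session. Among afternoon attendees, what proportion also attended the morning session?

P(A ∩ B) = 27/100
P(B) = 57/100
P(A|B) = P(A ∩ B) / P(B) = (27/100) / (57/100) = 9/19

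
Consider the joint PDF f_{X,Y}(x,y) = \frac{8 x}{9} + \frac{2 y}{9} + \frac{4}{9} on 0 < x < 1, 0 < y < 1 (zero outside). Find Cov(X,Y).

E[XY] = ∫∫ xy × f(x,y) dx dy = \frac{8}{27}
E[X] = \frac{31}{54}
E[Y] = \frac{14}{27}
Cov(X,Y) = E[XY] - E[X]E[Y] = - \frac{1}{729}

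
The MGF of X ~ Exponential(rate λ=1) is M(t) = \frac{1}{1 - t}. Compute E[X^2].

To find E[X^2], compute M^(2)(0):
M^(1)(t) = \frac{1}{\left(1 - t\right)^{2}}
M^(2)(t) = \frac{2}{\left(1 - t\right)^{3}}
M^(2)(0) = 2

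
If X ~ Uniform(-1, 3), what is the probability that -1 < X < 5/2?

P(-1 < X < 5/2) = ∫_{-1}^{5/2} f(x) dx
where f(x) = \frac{1}{4}
= \frac{7}{8}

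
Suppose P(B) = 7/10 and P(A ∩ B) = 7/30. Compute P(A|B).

P(A|B) = P(A ∩ B) / P(B)
= (7/30) / (7/10)
= 1/3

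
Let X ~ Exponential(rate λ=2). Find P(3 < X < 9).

P(3 < X < 9) = ∫_{3}^{9} f(x) dx
where f(x) = 2 e^{- 2 x}
= - \frac{1 - e^{12}}{e^{18}}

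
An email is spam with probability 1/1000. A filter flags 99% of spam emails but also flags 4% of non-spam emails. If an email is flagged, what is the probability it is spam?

Let D = the rare event, + = positive/flagged.
P(D) = 1/1000
P(+|D) = 99/100
P(+|D') = 4/100 = 1/25
P(+) = P(+|D)P(D) + P(+|D')P(D')
     = \frac{99}{100} × \frac{1}{1000} + \frac{1}{25} × \frac{999}{1000}
     = \frac{819}{20000}
P(D|+) = P(+|D)P(D)/P(+) = \frac{11}{455}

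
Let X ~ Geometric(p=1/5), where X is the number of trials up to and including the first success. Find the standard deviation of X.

For X ~ Geometric(p=1/5), where X is the number of trials up to and including the first success:
Var(X) = 20
SD(X) = √(Var(X)) = √(20) = 2 \sqrt{5}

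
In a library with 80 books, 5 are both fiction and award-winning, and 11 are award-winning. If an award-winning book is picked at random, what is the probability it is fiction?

P(A ∩ B) = 5/80 = 1/16
P(B) = 11/80
P(A|B) = P(A ∩ B) / P(B) = (1/16) / (11/80) = 5/11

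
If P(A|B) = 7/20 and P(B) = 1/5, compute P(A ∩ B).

By definition, P(A|B) = P(A ∩ B) / P(B)
So P(A ∩ B) = P(A|B) × P(B)
= 7/20 × 1/5
= 7/100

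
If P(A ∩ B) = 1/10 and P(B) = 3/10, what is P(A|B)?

P(A|B) = P(A ∩ B) / P(B)
= (1/10) / (3/10)
= 1/3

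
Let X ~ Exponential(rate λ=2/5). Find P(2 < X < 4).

P(2 < X < 4) = ∫_{2}^{4} f(x) dx
where f(x) = \frac{2 e^{- \frac{2 x}{5}}}{5}
= - \frac{1 - e^{\frac{4}{5}}}{e^{\frac{8}{5}}}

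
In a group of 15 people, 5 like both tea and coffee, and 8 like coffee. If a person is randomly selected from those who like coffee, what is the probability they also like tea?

P(A ∩ B) = 5/15 = 1/3
P(B) = 8/15
P(A|B) = P(A ∩ B) / P(B) = (1/3) / (8/15) = 5/8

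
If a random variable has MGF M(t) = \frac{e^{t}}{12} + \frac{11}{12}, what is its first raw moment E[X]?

To find E[X], compute M^(1)(0):
M^(1)(t) = \frac{e^{t}}{12}
M^(1)(0) = \frac{1}{12}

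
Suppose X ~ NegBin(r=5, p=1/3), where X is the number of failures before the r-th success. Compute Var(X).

For X ~ NegBin(r=5, p=1/3), where X is the number of failures before the r-th success:
Var(X) = 30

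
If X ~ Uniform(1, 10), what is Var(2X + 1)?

For X ~ Uniform(1, 10):
Var(X) = \frac{27}{4}
Var(2X + 1) = (2)² × Var(X) = 4 × \frac{27}{4} = 27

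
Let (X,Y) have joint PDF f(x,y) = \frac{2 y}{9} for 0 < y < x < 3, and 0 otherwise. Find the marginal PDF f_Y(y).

f_Y(y) = ∫_y^3 \frac{2 y}{9} dx = \frac{2 y \left(3 - y\right)}{9}
for 0 < y < 3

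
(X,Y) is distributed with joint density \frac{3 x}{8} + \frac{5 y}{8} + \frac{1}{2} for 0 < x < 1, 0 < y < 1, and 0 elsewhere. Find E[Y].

E[Y] = ∫_0^1 ∫_0^1 y × f(x,y) dx dy
= \frac{53}{96}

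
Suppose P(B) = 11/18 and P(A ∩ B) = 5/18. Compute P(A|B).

P(A|B) = P(A ∩ B) / P(B)
= (5/18) / (11/18)
= 5/11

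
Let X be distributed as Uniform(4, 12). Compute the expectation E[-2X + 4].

For X ~ Uniform(4, 12):
E[X] = 8
E[-2X + 4] = -2 × E[X] + 4 = -12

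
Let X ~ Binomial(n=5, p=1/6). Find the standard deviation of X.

For X ~ Binomial(n=5, p=1/6):
Var(X) = \frac{25}{36}
SD(X) = √(Var(X)) = √(\frac{25}{36}) = \frac{5}{6}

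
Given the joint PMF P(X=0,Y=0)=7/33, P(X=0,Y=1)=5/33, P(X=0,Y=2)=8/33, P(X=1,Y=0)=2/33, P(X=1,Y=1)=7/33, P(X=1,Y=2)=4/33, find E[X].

First find marginal of X:
P(X=0) = 20/33
P(X=1) = 13/33
E[X] = 0 × 20/33 + 1 × 13/33 = 13/33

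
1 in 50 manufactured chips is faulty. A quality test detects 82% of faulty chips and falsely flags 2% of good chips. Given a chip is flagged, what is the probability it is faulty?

Let D = the rare event, + = positive/flagged.
P(D) = 1/50
P(+|D) = 82/100 = 41/50
P(+|D') = 2/100 = 1/50
P(+) = P(+|D)P(D) + P(+|D')P(D')
     = \frac{41}{50} × \frac{1}{50} + \frac{1}{50} × \frac{49}{50}
     = \frac{9}{250}
P(D|+) = P(+|D)P(D)/P(+) = \frac{41}{90}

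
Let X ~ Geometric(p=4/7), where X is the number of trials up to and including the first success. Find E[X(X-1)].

E[X(X-1)] = E[X² - X] = E[X²] - E[X]
E[X] = \frac{7}{4}
E[X²] = Var(X) + (E[X])² = \frac{21}{16} + (\frac{7}{4})² = \frac{35}{8}
E[X(X-1)] = \frac{35}{8} - \frac{7}{4} = \frac{21}{8}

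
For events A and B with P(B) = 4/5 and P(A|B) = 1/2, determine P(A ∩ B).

By definition, P(A|B) = P(A ∩ B) / P(B)
So P(A ∩ B) = P(A|B) × P(B)
= 1/2 × 4/5
= 2/5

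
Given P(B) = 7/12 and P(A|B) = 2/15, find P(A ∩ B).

By definition, P(A|B) = P(A ∩ B) / P(B)
So P(A ∩ B) = P(A|B) × P(B)
= 2/15 × 7/12
= 7/90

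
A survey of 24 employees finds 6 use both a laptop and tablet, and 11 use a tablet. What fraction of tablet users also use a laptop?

P(A ∩ B) = 6/24 = 1/4
P(B) = 11/24
P(A|B) = P(A ∩ B) / P(B) = (1/4) / (11/24) = 6/11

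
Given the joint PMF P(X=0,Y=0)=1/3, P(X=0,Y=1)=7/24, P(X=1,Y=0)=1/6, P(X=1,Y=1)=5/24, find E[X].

First find marginal of X:
P(X=0) = 5/8
P(X=1) = 3/8
E[X] = 0 × 5/8 + 1 × 3/8 = 3/8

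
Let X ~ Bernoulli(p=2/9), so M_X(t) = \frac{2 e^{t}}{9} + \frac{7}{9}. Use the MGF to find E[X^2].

To find E[X^2], compute M^(2)(0):
M^(1)(t) = \frac{2 e^{t}}{9}
M^(2)(t) = \frac{2 e^{t}}{9}
M^(2)(0) = \frac{2}{9}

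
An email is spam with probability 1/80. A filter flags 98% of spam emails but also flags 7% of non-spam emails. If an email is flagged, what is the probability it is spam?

Let D = the rare event, + = positive/flagged.
P(D) = 1/80
P(+|D) = 98/100 = 49/50
P(+|D') = 7/100
P(+) = P(+|D)P(D) + P(+|D')P(D')
     = \frac{49}{50} × \frac{1}{80} + \frac{7}{100} × \frac{79}{80}
     = \frac{651}{8000}
P(D|+) = P(+|D)P(D)/P(+) = \frac{14}{93}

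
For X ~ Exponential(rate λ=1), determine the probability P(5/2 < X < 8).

P(5/2 < X < 8) = ∫_{5/2}^{8} f(x) dx
where f(x) = e^{- x}
= - \frac{1}{e^{8}} + e^{- \frac{5}{2}}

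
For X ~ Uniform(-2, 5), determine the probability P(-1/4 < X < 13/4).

P(-1/4 < X < 13/4) = ∫_{-1/4}^{13/4} f(x) dx
where f(x) = \frac{1}{7}
= \frac{1}{2}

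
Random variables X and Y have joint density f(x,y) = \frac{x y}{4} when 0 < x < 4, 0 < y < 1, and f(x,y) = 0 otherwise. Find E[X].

f_X(x) = ∫_0^1 \frac{x y}{4} dy = \frac{x}{8}
E[X] = ∫_0^4 x × (\frac{x}{8}) dx = \frac{8}{3}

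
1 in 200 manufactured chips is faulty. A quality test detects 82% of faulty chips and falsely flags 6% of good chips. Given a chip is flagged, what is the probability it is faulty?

Let D = the rare event, + = positive/flagged.
P(D) = 1/200
P(+|D) = 82/100 = 41/50
P(+|D') = 6/100 = 3/50
P(+) = P(+|D)P(D) + P(+|D')P(D')
     = \frac{41}{50} × \frac{1}{200} + \frac{3}{50} × \frac{199}{200}
     = \frac{319}{5000}
P(D|+) = P(+|D)P(D)/P(+) = \frac{41}{638}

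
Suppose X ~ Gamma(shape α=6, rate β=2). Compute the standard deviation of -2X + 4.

For X ~ Gamma(shape α=6, rate β=2):
Var(X) = \frac{3}{2}
SD(X) = √(Var(X)) = √(\frac{3}{2}) = \frac{\sqrt{6}}{2}
SD(-2X + 4) = |-2| × SD(X) = 2 × \frac{\sqrt{6}}{2} = \sqrt{6}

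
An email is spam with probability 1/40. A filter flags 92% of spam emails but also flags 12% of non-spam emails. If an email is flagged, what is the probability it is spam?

Let D = the rare event, + = positive/flagged.
P(D) = 1/40
P(+|D) = 92/100 = 23/25
P(+|D') = 12/100 = 3/25
P(+) = P(+|D)P(D) + P(+|D')P(D')
     = \frac{23}{25} × \frac{1}{40} + \frac{3}{25} × \frac{39}{40}
     = \frac{7}{50}
P(D|+) = P(+|D)P(D)/P(+) = \frac{23}{140}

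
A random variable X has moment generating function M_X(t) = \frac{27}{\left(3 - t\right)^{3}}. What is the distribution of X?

The MGF M(t) = \frac{27}{\left(3 - t\right)^{3}} is the standard form for the Gamma distribution.
Comparing with the known MGF formula identifies: Gamma(shape α=3, rate β=3)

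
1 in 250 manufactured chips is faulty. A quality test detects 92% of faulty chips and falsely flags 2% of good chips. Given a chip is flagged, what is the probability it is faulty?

Let D = the rare event, + = positive/flagged.
P(D) = 1/250
P(+|D) = 92/100 = 23/25
P(+|D') = 2/100 = 1/50
P(+) = P(+|D)P(D) + P(+|D')P(D')
     = \frac{23}{25} × \frac{1}{250} + \frac{1}{50} × \frac{249}{250}
     = \frac{59}{2500}
P(D|+) = P(+|D)P(D)/P(+) = \frac{46}{295}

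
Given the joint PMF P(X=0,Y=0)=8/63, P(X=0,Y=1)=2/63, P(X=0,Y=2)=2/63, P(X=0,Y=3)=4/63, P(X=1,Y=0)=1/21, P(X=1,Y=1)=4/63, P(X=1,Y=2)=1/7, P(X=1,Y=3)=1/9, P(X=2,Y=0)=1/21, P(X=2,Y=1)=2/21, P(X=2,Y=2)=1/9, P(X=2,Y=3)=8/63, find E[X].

First find marginal of X:
P(X=0) = 16/63
P(X=1) = 23/63
P(X=2) = 8/21
E[X] = 0 × 16/63 + 1 × 23/63 + 2 × 8/21 = 71/63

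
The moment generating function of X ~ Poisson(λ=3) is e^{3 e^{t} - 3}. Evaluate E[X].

To find E[X], compute M^(1)(0):
M^(1)(t) = 3 e^{t} e^{3 e^{t} - 3}
M^(1)(0) = 3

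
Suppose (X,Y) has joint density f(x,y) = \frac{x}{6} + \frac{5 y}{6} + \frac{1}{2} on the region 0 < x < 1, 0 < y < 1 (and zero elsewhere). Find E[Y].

E[Y] = ∫_0^1 ∫_0^1 y × f(x,y) dx dy
= \frac{41}{72}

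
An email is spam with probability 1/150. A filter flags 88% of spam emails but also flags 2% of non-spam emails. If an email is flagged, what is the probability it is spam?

Let D = the rare event, + = positive/flagged.
P(D) = 1/150
P(+|D) = 88/100 = 22/25
P(+|D') = 2/100 = 1/50
P(+) = P(+|D)P(D) + P(+|D')P(D')
     = \frac{22}{25} × \frac{1}{150} + \frac{1}{50} × \frac{149}{150}
     = \frac{193}{7500}
P(D|+) = P(+|D)P(D)/P(+) = \frac{44}{193}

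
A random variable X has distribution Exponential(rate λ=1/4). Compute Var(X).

For X ~ Exponential(rate λ=1/4):
Var(X) = 16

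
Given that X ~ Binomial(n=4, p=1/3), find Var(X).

For X ~ Binomial(n=4, p=1/3):
Var(X) = \frac{8}{9}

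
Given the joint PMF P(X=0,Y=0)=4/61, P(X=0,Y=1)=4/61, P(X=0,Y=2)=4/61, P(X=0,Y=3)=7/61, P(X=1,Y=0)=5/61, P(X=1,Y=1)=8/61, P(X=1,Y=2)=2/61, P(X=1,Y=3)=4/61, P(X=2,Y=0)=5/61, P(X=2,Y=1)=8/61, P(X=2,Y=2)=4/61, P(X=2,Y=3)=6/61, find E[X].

First find marginal of X:
P(X=0) = 19/61
P(X=1) = 19/61
P(X=2) = 23/61
E[X] = 0 × 19/61 + 1 × 19/61 + 2 × 23/61 = 65/61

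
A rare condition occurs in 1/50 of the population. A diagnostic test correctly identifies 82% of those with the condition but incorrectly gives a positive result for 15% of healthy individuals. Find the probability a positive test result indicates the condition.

Let D = the rare event, + = positive/flagged.
P(D) = 1/50
P(+|D) = 82/100 = 41/50
P(+|D') = 15/100 = 3/20
P(+) = P(+|D)P(D) + P(+|D')P(D')
     = \frac{41}{50} × \frac{1}{50} + \frac{3}{20} × \frac{49}{50}
     = \frac{817}{5000}
P(D|+) = P(+|D)P(D)/P(+) = \frac{82}{817}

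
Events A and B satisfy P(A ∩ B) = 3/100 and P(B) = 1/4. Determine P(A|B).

P(A|B) = P(A ∩ B) / P(B)
= (3/100) / (1/4)
= 3/25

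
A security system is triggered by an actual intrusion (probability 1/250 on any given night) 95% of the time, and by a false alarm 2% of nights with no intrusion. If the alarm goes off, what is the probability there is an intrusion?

Let D = the rare event, + = positive/flagged.
P(D) = 1/250
P(+|D) = 95/100 = 19/20
P(+|D') = 2/100 = 1/50
P(+) = P(+|D)P(D) + P(+|D')P(D')
     = \frac{19}{20} × \frac{1}{250} + \frac{1}{50} × \frac{249}{250}
     = \frac{593}{25000}
P(D|+) = P(+|D)P(D)/P(+) = \frac{95}{593}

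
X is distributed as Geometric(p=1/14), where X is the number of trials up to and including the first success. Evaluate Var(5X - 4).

For X ~ Geometric(p=1/14), where X is the number of trials up to and including the first success:
Var(X) = 182
Var(5X - 4) = (5)² × Var(X) = 25 × 182 = 4550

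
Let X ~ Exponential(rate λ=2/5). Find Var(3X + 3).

For X ~ Exponential(rate λ=2/5):
Var(X) = \frac{25}{4}
Var(3X + 3) = (3)² × Var(X) = 9 × \frac{25}{4} = \frac{225}{4}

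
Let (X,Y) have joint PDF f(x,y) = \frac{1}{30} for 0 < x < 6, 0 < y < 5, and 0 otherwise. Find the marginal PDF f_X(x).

f_X(x) = ∫_0^5 f(x,y) dy
= ∫_0^5 \frac{1}{30} dy
= \frac{1}{6} for 0 < x < 6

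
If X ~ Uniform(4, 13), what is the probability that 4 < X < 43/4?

P(4 < X < 43/4) = ∫_{4}^{43/4} f(x) dx
where f(x) = \frac{1}{9}
= \frac{3}{4}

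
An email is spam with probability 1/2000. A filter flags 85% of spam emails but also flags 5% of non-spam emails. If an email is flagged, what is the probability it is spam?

Let D = the rare event, + = positive/flagged.
P(D) = 1/2000
P(+|D) = 85/100 = 17/20
P(+|D') = 5/100 = 1/20
P(+) = P(+|D)P(D) + P(+|D')P(D')
     = \frac{17}{20} × \frac{1}{2000} + \frac{1}{20} × \frac{1999}{2000}
     = \frac{63}{1250}
P(D|+) = P(+|D)P(D)/P(+) = \frac{17}{2016}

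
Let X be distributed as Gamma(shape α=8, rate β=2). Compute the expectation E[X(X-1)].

E[X(X-1)] = E[X² - X] = E[X²] - E[X]
E[X] = 4
E[X²] = Var(X) + (E[X])² = 2 + (4)² = 18
E[X(X-1)] = 18 - 4 = 14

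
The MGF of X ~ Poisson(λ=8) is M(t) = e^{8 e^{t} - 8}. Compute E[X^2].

To find E[X^2], compute M^(2)(0):
M^(1)(t) = 8 e^{t} e^{8 e^{t} - 8}
M^(2)(t) = 64 e^{2 t} e^{8 e^{t} - 8} + 8 e^{t} e^{8 e^{t} - 8}
M^(2)(0) = 72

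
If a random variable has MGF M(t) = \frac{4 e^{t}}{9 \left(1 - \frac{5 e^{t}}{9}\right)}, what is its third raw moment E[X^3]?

To find E[X^3], compute M^(3)(0):
M^(1)(t) = \frac{4 e^{t}}{9 \left(1 - \frac{5 e^{t}}{9}\right)} + \frac{20 e^{2 t}}{81 \left(1 - \frac{5 e^{t}}{9}\right)^{2}}
M^(2)(t) = \frac{4 e^{t}}{9 \left(1 - \frac{5 e^{t}}{9}\right)} + \frac{20 e^{2 t}}{27 \left(1 - \frac{5 e^{t}}{9}\right)^{2}} + \frac{200 e^{3 t}}{729 \left(1 - \frac{5 e^{t}}{9}\right)^{3}}
M^(3)(t) = \frac{4 e^{t}}{9 \left(1 - \frac{5 e^{t}}{9}\right)} + \frac{140 e^{2 t}}{81 \left(1 - \frac{5 e^{t}}{9}\right)^{2}} + \frac{400 e^{3 t}}{243 \left(1 - \frac{5 e^{t}}{9}\right)^{3}} + \frac{1000 e^{4 t}}{2187 \left(1 - \frac{5 e^{t}}{9}\right)^{4}}
M^(3)(0) = \frac{1287}{32}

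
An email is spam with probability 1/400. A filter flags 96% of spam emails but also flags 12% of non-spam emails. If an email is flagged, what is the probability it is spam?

Let D = the rare event, + = positive/flagged.
P(D) = 1/400
P(+|D) = 96/100 = 24/25
P(+|D') = 12/100 = 3/25
P(+) = P(+|D)P(D) + P(+|D')P(D')
     = \frac{24}{25} × \frac{1}{400} + \frac{3}{25} × \frac{399}{400}
     = \frac{1221}{10000}
P(D|+) = P(+|D)P(D)/P(+) = \frac{8}{407}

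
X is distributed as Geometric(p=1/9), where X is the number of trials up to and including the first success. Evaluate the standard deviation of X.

For X ~ Geometric(p=1/9), where X is the number of trials up to and including the first success:
Var(X) = 72
SD(X) = √(Var(X)) = √(72) = 6 \sqrt{2}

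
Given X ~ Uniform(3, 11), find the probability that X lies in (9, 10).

P(9 < X < 10) = ∫_{9}^{10} f(x) dx
where f(x) = \frac{1}{8}
= \frac{1}{8}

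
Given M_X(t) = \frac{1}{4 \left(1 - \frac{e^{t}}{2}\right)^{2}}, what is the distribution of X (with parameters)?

The MGF M(t) = \frac{1}{4 \left(1 - \frac{e^{t}}{2}\right)^{2}} is the standard form for the NegativeBinomial distribution.
Comparing with the known MGF formula identifies: NegBin(r=2, p=1/2), X = failures before r-th success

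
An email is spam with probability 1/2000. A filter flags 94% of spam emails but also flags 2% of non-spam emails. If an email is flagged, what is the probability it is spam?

Let D = the rare event, + = positive/flagged.
P(D) = 1/2000
P(+|D) = 94/100 = 47/50
P(+|D') = 2/100 = 1/50
P(+) = P(+|D)P(D) + P(+|D')P(D')
     = \frac{47}{50} × \frac{1}{2000} + \frac{1}{50} × \frac{1999}{2000}
     = \frac{1023}{50000}
P(D|+) = P(+|D)P(D)/P(+) = \frac{47}{2046}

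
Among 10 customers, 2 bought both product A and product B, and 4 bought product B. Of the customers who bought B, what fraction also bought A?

P(A ∩ B) = 2/10 = 1/5
P(B) = 4/10 = 2/5
P(A|B) = P(A ∩ B) / P(B) = (1/5) / (2/5) = 1/2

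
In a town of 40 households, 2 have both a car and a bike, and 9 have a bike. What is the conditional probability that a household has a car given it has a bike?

P(A ∩ B) = 2/40 = 1/20
P(B) = 9/40
P(A|B) = P(A ∩ B) / P(B) = (1/20) / (9/40) = 2/9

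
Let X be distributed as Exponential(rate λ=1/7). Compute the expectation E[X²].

Using the identity E[X²] = Var(X) + (E[X])²:
E[X] = 7
Var(X) = 49
E[X²] = 49 + (7)²
= 98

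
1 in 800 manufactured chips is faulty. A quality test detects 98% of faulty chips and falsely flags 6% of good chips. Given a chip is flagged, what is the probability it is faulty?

Let D = the rare event, + = positive/flagged.
P(D) = 1/800
P(+|D) = 98/100 = 49/50
P(+|D') = 6/100 = 3/50
P(+) = P(+|D)P(D) + P(+|D')P(D')
     = \frac{49}{50} × \frac{1}{800} + \frac{3}{50} × \frac{799}{800}
     = \frac{1223}{20000}
P(D|+) = P(+|D)P(D)/P(+) = \frac{49}{2446}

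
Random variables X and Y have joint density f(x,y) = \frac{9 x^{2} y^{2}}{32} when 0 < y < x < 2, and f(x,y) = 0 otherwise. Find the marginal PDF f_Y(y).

f_Y(y) = ∫_y^2 \frac{9 x^{2} y^{2}}{32} dx = \frac{3 y^{2} \left(8 - y^{3}\right)}{32}
for 0 < y < 2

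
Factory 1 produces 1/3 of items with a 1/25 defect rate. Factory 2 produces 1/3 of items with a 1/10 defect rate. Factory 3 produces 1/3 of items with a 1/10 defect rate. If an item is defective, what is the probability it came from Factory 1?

Using Bayes' theorem:
P(F1) = 1/3, P(D|F1) = 1/25
P(F2) = 1/3, P(D|F2) = 1/10
P(F3) = 1/3, P(D|F3) = 1/10
P(D) = P(D|F1)P(F1) + P(D|F2)P(F2) + P(D|F3)P(F3)
     = \frac{2}{25}
P(F1|D) = P(D|F1)P(F1) / P(D)
= \frac{1}{6}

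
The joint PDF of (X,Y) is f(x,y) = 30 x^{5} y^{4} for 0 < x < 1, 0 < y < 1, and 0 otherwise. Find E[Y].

E[Y] = ∫_0^1 ∫_0^1 y × f(x,y) dx dy
= \frac{5}{6}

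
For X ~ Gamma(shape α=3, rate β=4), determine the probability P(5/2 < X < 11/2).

P(5/2 < X < 11/2) = ∫_{5/2}^{11/2} f(x) dx
where f(x) = 32 x^{2} e^{- 4 x}
= \frac{-265 + 61 e^{12}}{e^{22}}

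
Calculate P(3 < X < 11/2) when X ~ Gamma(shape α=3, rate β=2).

P(3 < X < 11/2) = ∫_{3}^{11/2} f(x) dx
where f(x) = 4 x^{2} e^{- 2 x}
= \frac{5 \left(-29 + 10 e^{5}\right)}{2 e^{11}}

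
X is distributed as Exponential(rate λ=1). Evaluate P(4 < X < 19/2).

P(4 < X < 19/2) = ∫_{4}^{19/2} f(x) dx
where f(x) = e^{- x}
= - \frac{1}{e^{\frac{19}{2}}} + e^{-4}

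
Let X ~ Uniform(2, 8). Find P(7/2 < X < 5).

P(7/2 < X < 5) = ∫_{7/2}^{5} f(x) dx
where f(x) = \frac{1}{6}
= \frac{1}{4}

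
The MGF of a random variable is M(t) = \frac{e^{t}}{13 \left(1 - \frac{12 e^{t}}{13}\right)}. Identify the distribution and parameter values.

The MGF M(t) = \frac{e^{t}}{13 \left(1 - \frac{12 e^{t}}{13}\right)} is the standard form for the Geometric distribution.
Comparing with the known MGF formula identifies: Geometric(p=1/13), X = trial number of first success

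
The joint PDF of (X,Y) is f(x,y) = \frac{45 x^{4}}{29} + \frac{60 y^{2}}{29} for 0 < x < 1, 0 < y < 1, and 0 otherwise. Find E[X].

E[X] = ∫_0^1 ∫_0^1 x × f(x,y) dy dx
= ∫_0^1 ∫_0^1 x × (\frac{45 x^{4}}{29} + \frac{60 y^{2}}{29}) dy dx
= \frac{35}{58}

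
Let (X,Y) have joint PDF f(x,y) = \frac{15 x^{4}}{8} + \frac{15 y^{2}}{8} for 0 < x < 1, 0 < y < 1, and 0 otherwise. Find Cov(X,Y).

E[XY] = ∫∫ xy × f(x,y) dx dy = \frac{25}{64}
E[X] = \frac{5}{8}
E[Y] = \frac{21}{32}
Cov(X,Y) = E[XY] - E[X]E[Y] = - \frac{5}{256}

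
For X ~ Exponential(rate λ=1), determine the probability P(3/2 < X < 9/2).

P(3/2 < X < 9/2) = ∫_{3/2}^{9/2} f(x) dx
where f(x) = e^{- x}
= - \frac{1 - e^{3}}{e^{\frac{9}{2}}}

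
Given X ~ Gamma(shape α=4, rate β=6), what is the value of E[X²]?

Using the identity E[X²] = Var(X) + (E[X])²:
E[X] = \frac{2}{3}
Var(X) = \frac{1}{9}
E[X²] = \frac{1}{9} + (\frac{2}{3})²
= \frac{5}{9}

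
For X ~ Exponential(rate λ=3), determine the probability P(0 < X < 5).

P(0 < X < 5) = ∫_{0}^{5} f(x) dx
where f(x) = 3 e^{- 3 x}
= 1 - e^{-15}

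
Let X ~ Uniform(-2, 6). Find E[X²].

Using the identity E[X²] = Var(X) + (E[X])²:
E[X] = 2
Var(X) = \frac{16}{3}
E[X²] = \frac{16}{3} + (2)²
= \frac{28}{3}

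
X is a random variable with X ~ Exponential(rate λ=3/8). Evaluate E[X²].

Using the identity E[X²] = Var(X) + (E[X])²:
E[X] = \frac{8}{3}
Var(X) = \frac{64}{9}
E[X²] = \frac{64}{9} + (\frac{8}{3})²
= \frac{128}{9}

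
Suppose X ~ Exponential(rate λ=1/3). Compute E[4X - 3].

For X ~ Exponential(rate λ=1/3):
E[X] = 3
E[4X - 3] = 4 × E[X] - 3 = 9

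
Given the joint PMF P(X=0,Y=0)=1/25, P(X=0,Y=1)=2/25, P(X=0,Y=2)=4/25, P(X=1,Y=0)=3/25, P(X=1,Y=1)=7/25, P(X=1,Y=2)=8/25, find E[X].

First find marginal of X:
P(X=0) = 7/25
P(X=1) = 18/25
E[X] = 0 × 7/25 + 1 × 18/25 = 18/25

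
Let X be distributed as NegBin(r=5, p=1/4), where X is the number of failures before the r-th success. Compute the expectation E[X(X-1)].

E[X(X-1)] = E[X² - X] = E[X²] - E[X]
E[X] = 15
E[X²] = Var(X) + (E[X])² = 60 + (15)² = 285
E[X(X-1)] = 285 - 15 = 270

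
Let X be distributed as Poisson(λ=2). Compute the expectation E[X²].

Using the identity E[X²] = Var(X) + (E[X])²:
E[X] = 2
Var(X) = 2
E[X²] = 2 + (2)²
= 6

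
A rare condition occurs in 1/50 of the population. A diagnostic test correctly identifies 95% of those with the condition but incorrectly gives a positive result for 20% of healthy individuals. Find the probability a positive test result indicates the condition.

Let D = the rare event, + = positive/flagged.
P(D) = 1/50
P(+|D) = 95/100 = 19/20
P(+|D') = 20/100 = 1/5
P(+) = P(+|D)P(D) + P(+|D')P(D')
     = \frac{19}{20} × \frac{1}{50} + \frac{1}{5} × \frac{49}{50}
     = \frac{43}{200}
P(D|+) = P(+|D)P(D)/P(+) = \frac{19}{215}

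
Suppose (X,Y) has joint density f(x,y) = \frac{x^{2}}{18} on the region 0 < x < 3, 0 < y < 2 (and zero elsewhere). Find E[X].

f_X(x) = ∫_0^2 \frac{x^{2}}{18} dy = \frac{x^{2}}{9}
E[X] = ∫_0^3 x × (\frac{x^{2}}{9}) dx = \frac{9}{4}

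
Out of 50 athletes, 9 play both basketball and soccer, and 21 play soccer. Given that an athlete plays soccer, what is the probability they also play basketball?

P(A ∩ B) = 9/50
P(B) = 21/50
P(A|B) = P(A ∩ B) / P(B) = (9/50) / (21/50) = 3/7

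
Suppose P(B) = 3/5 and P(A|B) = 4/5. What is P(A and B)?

By definition, P(A|B) = P(A ∩ B) / P(B)
So P(A ∩ B) = P(A|B) × P(B)
= 4/5 × 3/5
= 12/25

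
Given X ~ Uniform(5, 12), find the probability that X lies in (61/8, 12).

P(61/8 < X < 12) = ∫_{61/8}^{12} f(x) dx
where f(x) = \frac{1}{7}
= \frac{5}{8}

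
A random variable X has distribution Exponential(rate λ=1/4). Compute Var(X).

For X ~ Exponential(rate λ=1/4):
Var(X) = 16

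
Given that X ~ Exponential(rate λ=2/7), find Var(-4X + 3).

For X ~ Exponential(rate λ=2/7):
Var(X) = \frac{49}{4}
Var(-4X + 3) = (-4)² × Var(X) = 16 × \frac{49}{4} = 196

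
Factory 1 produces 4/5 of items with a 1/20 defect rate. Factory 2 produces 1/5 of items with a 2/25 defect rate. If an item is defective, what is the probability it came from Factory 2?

Using Bayes' theorem:
P(F1) = 4/5, P(D|F1) = 1/20
P(F2) = 1/5, P(D|F2) = 2/25
P(D) = P(D|F1)P(F1) + P(D|F2)P(F2)
     = \frac{7}{125}
P(F2|D) = P(D|F2)P(F2) / P(D)
= \frac{2}{7}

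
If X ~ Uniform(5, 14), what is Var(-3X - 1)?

For X ~ Uniform(5, 14):
Var(X) = \frac{27}{4}
Var(-3X - 1) = (-3)² × Var(X) = 9 × \frac{27}{4} = \frac{243}{4}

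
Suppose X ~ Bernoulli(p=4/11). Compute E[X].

For X ~ Bernoulli(p=4/11), the expected value is:
E[X] = \frac{4}{11}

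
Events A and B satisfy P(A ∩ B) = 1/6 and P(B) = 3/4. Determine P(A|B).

P(A|B) = P(A ∩ B) / P(B)
= (1/6) / (3/4)
= 2/9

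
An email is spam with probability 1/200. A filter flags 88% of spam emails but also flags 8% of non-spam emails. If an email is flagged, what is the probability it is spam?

Let D = the rare event, + = positive/flagged.
P(D) = 1/200
P(+|D) = 88/100 = 22/25
P(+|D') = 8/100 = 2/25
P(+) = P(+|D)P(D) + P(+|D')P(D')
     = \frac{22}{25} × \frac{1}{200} + \frac{2}{25} × \frac{199}{200}
     = \frac{21}{250}
P(D|+) = P(+|D)P(D)/P(+) = \frac{11}{210}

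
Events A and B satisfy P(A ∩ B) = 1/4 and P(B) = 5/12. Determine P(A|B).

P(A|B) = P(A ∩ B) / P(B)
= (1/4) / (5/12)
= 3/5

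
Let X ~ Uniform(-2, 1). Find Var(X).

For X ~ Uniform(-2, 1):
Var(X) = \frac{3}{4}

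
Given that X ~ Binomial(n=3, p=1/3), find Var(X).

For X ~ Binomial(n=3, p=1/3):
Var(X) = \frac{2}{3}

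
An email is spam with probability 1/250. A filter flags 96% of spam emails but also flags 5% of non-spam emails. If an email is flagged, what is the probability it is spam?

Let D = the rare event, + = positive/flagged.
P(D) = 1/250
P(+|D) = 96/100 = 24/25
P(+|D') = 5/100 = 1/20
P(+) = P(+|D)P(D) + P(+|D')P(D')
     = \frac{24}{25} × \frac{1}{250} + \frac{1}{20} × \frac{249}{250}
     = \frac{1341}{25000}
P(D|+) = P(+|D)P(D)/P(+) = \frac{32}{447}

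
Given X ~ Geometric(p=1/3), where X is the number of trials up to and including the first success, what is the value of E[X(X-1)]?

E[X(X-1)] = E[X² - X] = E[X²] - E[X]
E[X] = 3
E[X²] = Var(X) + (E[X])² = 6 + (3)² = 15
E[X(X-1)] = 15 - 3 = 12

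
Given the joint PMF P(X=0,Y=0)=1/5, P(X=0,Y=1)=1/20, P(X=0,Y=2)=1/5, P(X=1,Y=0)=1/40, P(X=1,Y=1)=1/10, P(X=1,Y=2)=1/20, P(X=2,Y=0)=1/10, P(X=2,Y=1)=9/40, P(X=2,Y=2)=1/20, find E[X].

First find marginal of X:
P(X=0) = 9/20
P(X=1) = 7/40
P(X=2) = 3/8
E[X] = 0 × 9/20 + 1 × 7/40 + 2 × 3/8 = 37/40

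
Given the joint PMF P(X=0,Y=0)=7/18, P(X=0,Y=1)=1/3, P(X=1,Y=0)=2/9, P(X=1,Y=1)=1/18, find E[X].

First find marginal of X:
P(X=0) = 13/18
P(X=1) = 5/18
E[X] = 0 × 13/18 + 1 × 5/18 = 5/18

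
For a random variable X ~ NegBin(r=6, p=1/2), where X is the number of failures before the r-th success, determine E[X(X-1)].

E[X(X-1)] = E[X² - X] = E[X²] - E[X]
E[X] = 6
E[X²] = Var(X) + (E[X])² = 12 + (6)² = 48
E[X(X-1)] = 48 - 6 = 42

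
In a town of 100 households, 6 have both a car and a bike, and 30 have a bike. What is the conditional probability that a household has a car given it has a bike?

P(A ∩ B) = 6/100 = 3/50
P(B) = 30/100 = 3/10
P(A|B) = P(A ∩ B) / P(B) = (3/50) / (3/10) = 1/5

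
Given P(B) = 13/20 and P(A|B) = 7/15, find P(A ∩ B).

By definition, P(A|B) = P(A ∩ B) / P(B)
So P(A ∩ B) = P(A|B) × P(B)
= 7/15 × 13/20
= 91/300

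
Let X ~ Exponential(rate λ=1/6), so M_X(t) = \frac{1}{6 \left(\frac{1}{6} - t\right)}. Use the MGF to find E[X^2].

To find E[X^2], compute M^(2)(0):
M^(1)(t) = \frac{1}{6 \left(\frac{1}{6} - t\right)^{2}}
M^(2)(t) = \frac{1}{3 \left(\frac{1}{6} - t\right)^{3}}
M^(2)(0) = 72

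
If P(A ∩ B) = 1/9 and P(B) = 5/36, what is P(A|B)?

P(A|B) = P(A ∩ B) / P(B)
= (1/9) / (5/36)
= 4/5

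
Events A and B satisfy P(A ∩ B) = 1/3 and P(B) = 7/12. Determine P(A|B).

P(A|B) = P(A ∩ B) / P(B)
= (1/3) / (7/12)
= 4/7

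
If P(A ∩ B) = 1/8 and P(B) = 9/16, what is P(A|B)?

P(A|B) = P(A ∩ B) / P(B)
= (1/8) / (9/16)
= 2/9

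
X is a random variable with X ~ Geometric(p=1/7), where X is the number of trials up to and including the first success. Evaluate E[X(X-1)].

E[X(X-1)] = E[X² - X] = E[X²] - E[X]
E[X] = 7
E[X²] = Var(X) + (E[X])² = 42 + (7)² = 91
E[X(X-1)] = 91 - 7 = 84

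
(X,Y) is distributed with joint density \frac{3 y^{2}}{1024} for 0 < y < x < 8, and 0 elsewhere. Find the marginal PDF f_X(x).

f_X(x) = ∫_0^x \frac{3 y^{2}}{1024} dy = \frac{x^{3}}{1024}
for 0 < x < 8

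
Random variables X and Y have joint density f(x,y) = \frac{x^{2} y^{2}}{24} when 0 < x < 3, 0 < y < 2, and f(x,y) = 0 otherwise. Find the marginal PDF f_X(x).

f_X(x) = ∫_0^2 f(x,y) dy
= ∫_0^2 \frac{x^{2} y^{2}}{24} dy
= \frac{x^{2}}{9} for 0 < x < 3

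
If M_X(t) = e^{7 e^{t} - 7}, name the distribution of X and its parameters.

The MGF M(t) = e^{7 e^{t} - 7} is the standard form for the Poisson distribution.
Comparing with the known MGF formula identifies: Poisson(λ=7)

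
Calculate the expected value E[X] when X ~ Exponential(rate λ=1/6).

For X ~ Exponential(rate λ=1/6), the expected value is:
E[X] = 6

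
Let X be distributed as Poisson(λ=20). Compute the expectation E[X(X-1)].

E[X(X-1)] = E[X² - X] = E[X²] - E[X]
E[X] = 20
E[X²] = Var(X) + (E[X])² = 20 + (20)² = 420
E[X(X-1)] = 420 - 20 = 400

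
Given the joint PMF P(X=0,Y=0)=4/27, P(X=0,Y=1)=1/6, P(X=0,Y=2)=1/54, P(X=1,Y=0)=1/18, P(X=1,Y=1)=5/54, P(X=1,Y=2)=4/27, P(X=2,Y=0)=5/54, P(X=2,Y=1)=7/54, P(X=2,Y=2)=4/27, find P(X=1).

P(X=1) = P(X=1,Y=0) + P(X=1,Y=1) + P(X=1,Y=2)
= 1/18 + 5/54 + 4/27
= 8/27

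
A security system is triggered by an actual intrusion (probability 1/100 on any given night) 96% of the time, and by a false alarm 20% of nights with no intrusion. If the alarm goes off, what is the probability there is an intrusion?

Let D = the rare event, + = positive/flagged.
P(D) = 1/100
P(+|D) = 96/100 = 24/25
P(+|D') = 20/100 = 1/5
P(+) = P(+|D)P(D) + P(+|D')P(D')
     = \frac{24}{25} × \frac{1}{100} + \frac{1}{5} × \frac{99}{100}
     = \frac{519}{2500}
P(D|+) = P(+|D)P(D)/P(+) = \frac{8}{173}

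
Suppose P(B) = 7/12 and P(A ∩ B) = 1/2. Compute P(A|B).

P(A|B) = P(A ∩ B) / P(B)
= (1/2) / (7/12)
= 6/7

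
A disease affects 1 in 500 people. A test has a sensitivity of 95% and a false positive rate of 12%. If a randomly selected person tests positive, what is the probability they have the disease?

Let D = the rare event, + = positive/flagged.
P(D) = 1/500
P(+|D) = 95/100 = 19/20
P(+|D') = 12/100 = 3/25
P(+) = P(+|D)P(D) + P(+|D')P(D')
     = \frac{19}{20} × \frac{1}{500} + \frac{3}{25} × \frac{499}{500}
     = \frac{6083}{50000}
P(D|+) = P(+|D)P(D)/P(+) = \frac{95}{6083}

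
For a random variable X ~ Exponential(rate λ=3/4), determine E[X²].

Using the identity E[X²] = Var(X) + (E[X])²:
E[X] = \frac{4}{3}
Var(X) = \frac{16}{9}
E[X²] = \frac{16}{9} + (\frac{4}{3})²
= \frac{32}{9}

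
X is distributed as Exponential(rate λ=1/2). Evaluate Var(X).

For X ~ Exponential(rate λ=1/2):
Var(X) = 4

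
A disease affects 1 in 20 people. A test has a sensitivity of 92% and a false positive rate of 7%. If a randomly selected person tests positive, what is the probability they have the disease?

Let D = the rare event, + = positive/flagged.
P(D) = 1/20
P(+|D) = 92/100 = 23/25
P(+|D') = 7/100
P(+) = P(+|D)P(D) + P(+|D')P(D')
     = \frac{23}{25} × \frac{1}{20} + \frac{7}{100} × \frac{19}{20}
     = \frac{9}{80}
P(D|+) = P(+|D)P(D)/P(+) = \frac{92}{225}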